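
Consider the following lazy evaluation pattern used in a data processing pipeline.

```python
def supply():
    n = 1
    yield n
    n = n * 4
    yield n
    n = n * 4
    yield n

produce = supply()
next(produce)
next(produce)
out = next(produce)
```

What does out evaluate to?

Step 1: Trace through generator execution:
  Yield 1: n starts at 1, yield 1
  Yield 2: n = 1 * 4 = 4, yield 4
  Yield 3: n = 4 * 4 = 16, yield 16
Step 2: First next() gets 1, second next() gets the second value, third next() yields 16.
Therefore out = 16.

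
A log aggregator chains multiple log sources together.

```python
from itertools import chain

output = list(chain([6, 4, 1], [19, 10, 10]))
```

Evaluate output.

Step 1: chain() concatenates iterables: [6, 4, 1] + [19, 10, 10].
Therefore output = [6, 4, 1, 19, 10, 10].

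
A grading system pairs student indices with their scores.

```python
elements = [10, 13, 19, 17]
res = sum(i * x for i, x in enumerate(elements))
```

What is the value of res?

Step 1: Compute i * x for each (i, x) in enumerate([10, 13, 19, 17]):
  i=0, x=10: 0*10 = 0
  i=1, x=13: 1*13 = 13
  i=2, x=19: 2*19 = 38
  i=3, x=17: 3*17 = 51
Step 2: sum = 0 + 13 + 38 + 51 = 102.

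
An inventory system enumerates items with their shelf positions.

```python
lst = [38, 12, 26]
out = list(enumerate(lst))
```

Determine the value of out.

Step 1: enumerate pairs each element with its index:
  (0, 38)
  (1, 12)
  (2, 26)
Therefore out = [(0, 38), (1, 12), (2, 26)].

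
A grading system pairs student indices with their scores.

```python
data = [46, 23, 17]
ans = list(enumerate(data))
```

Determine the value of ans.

Step 1: enumerate pairs each element with its index:
  (0, 46)
  (1, 23)
  (2, 17)
Therefore ans = [(0, 46), (1, 23), (2, 17)].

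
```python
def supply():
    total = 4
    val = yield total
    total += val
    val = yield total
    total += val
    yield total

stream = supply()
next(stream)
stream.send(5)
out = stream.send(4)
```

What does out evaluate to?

Step 1: next() -> yield total=4.
Step 2: send(5) -> val=5, total = 4+5 = 9, yield 9.
Step 3: send(4) -> val=4, total = 9+4 = 13, yield 13.
Therefore out = 13.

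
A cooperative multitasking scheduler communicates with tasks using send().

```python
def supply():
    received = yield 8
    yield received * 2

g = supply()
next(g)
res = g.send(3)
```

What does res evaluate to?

Step 1: next(g) advances to first yield, producing 8.
Step 2: send(3) resumes, received = 3.
Step 3: yield received * 2 = 3 * 2 = 6.
Therefore res = 6.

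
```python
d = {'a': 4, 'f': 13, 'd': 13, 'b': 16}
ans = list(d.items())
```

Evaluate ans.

Step 1: d.items() returns (key, value) pairs in insertion order.
Therefore ans = [('a', 4), ('f', 13), ('d', 13), ('b', 16)].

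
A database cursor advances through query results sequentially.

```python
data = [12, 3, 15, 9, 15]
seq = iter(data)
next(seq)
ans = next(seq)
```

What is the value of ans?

Step 1: Create iterator over [12, 3, 15, 9, 15].
Step 2: next() consumes 12.
Step 3: next() returns 3.
Therefore ans = 3.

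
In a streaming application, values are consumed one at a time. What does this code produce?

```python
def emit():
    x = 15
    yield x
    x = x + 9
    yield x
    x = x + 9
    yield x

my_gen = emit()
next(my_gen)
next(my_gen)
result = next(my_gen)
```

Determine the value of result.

Step 1: Trace through generator execution:
  Yield 1: x starts at 15, yield 15
  Yield 2: x = 15 + 9 = 24, yield 24
  Yield 3: x = 24 + 9 = 33, yield 33
Step 2: First next() gets 15, second next() gets the second value, third next() yields 33.
Therefore result = 33.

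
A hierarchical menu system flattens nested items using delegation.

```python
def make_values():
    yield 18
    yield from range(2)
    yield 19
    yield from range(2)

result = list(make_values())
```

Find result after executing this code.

Step 1: Trace yields in order:
  yield 18
  yield 0
  yield 1
  yield 19
  yield 0
  yield 1
Therefore result = [18, 0, 1, 19, 0, 1].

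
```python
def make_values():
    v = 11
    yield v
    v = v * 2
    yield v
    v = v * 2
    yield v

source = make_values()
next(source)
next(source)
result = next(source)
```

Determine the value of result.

Step 1: Trace through generator execution:
  Yield 1: v starts at 11, yield 11
  Yield 2: v = 11 * 2 = 22, yield 22
  Yield 3: v = 22 * 2 = 44, yield 44
Step 2: First next() gets 11, second next() gets the second value, third next() yields 44.
Therefore result = 44.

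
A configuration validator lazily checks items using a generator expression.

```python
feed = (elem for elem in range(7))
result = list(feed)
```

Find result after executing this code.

Step 1: Generator expression iterates range(7): [0, 1, 2, 3, 4, 5, 6].
Step 2: list() collects all values.
Therefore result = [0, 1, 2, 3, 4, 5, 6].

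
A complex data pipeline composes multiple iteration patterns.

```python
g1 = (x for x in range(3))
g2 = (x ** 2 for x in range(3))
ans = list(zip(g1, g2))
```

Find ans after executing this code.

Step 1: g1 produces [0, 1, 2].
Step 2: g2 produces [0, 1, 4].
Step 3: zip pairs them: [(0, 0), (1, 1), (2, 4)].
Therefore ans = [(0, 0), (1, 1), (2, 4)].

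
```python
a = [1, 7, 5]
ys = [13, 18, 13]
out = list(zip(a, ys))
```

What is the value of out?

Step 1: zip pairs elements at same index:
  Index 0: (1, 13)
  Index 1: (7, 18)
  Index 2: (5, 13)
Therefore out = [(1, 13), (7, 18), (5, 13)].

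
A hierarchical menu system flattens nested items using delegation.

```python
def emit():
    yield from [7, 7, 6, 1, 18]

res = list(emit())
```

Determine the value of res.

Step 1: yield from delegates to the iterable, yielding each element.
Step 2: Collected values: [7, 7, 6, 1, 18].
Therefore res = [7, 7, 6, 1, 18].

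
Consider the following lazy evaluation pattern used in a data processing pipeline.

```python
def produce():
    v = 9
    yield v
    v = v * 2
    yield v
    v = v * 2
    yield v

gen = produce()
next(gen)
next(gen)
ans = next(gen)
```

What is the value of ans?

Step 1: Trace through generator execution:
  Yield 1: v starts at 9, yield 9
  Yield 2: v = 9 * 2 = 18, yield 18
  Yield 3: v = 18 * 2 = 36, yield 36
Step 2: First next() gets 9, second next() gets the second value, third next() yields 36.
Therefore ans = 36.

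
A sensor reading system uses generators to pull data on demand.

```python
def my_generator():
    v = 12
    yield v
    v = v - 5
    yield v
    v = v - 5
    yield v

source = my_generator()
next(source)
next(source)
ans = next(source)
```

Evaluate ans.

Step 1: Trace through generator execution:
  Yield 1: v starts at 12, yield 12
  Yield 2: v = 12 - 5 = 7, yield 7
  Yield 3: v = 7 - 5 = 2, yield 2
Step 2: First next() gets 12, second next() gets the second value, third next() yields 2.
Therefore ans = 2.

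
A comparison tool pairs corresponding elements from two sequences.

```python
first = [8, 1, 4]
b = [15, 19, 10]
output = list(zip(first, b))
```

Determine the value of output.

Step 1: zip pairs elements at same index:
  Index 0: (8, 15)
  Index 1: (1, 19)
  Index 2: (4, 10)
Therefore output = [(8, 15), (1, 19), (4, 10)].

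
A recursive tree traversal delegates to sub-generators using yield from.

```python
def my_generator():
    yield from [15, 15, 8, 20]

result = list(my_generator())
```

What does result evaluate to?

Step 1: yield from delegates to the iterable, yielding each element.
Step 2: Collected values: [15, 15, 8, 20].
Therefore result = [15, 15, 8, 20].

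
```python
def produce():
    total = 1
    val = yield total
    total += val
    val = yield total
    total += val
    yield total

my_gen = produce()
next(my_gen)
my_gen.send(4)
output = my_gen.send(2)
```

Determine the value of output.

Step 1: next() -> yield total=1.
Step 2: send(4) -> val=4, total = 1+4 = 5, yield 5.
Step 3: send(2) -> val=2, total = 5+2 = 7, yield 7.
Therefore output = 7.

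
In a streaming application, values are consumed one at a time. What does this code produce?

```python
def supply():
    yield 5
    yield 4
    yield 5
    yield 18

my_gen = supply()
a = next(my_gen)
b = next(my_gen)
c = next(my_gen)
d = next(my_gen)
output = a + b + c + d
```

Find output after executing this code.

Step 1: Create generator and consume all values:
  a = next(my_gen) = 5
  b = next(my_gen) = 4
  c = next(my_gen) = 5
  d = next(my_gen) = 18
Step 2: output = 5 + 4 + 5 + 18 = 32.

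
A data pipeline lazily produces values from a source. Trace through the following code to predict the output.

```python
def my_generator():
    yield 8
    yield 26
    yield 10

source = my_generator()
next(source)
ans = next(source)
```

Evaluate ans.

Step 1: my_generator() creates a generator.
Step 2: next(source) yields 8 (consumed and discarded).
Step 3: next(source) yields 26, assigned to ans.
Therefore ans = 26.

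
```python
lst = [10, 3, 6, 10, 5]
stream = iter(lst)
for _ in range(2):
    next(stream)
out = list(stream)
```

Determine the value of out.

Step 1: Create iterator over [10, 3, 6, 10, 5].
Step 2: Advance 2 positions (consuming [10, 3]).
Step 3: list() collects remaining elements: [6, 10, 5].
Therefore out = [6, 10, 5].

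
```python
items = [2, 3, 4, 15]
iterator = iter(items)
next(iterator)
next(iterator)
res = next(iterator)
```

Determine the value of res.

Step 1: Create iterator over [2, 3, 4, 15].
Step 2: next() consumes 2.
Step 3: next() consumes 3.
Step 4: next() returns 4.
Therefore res = 4.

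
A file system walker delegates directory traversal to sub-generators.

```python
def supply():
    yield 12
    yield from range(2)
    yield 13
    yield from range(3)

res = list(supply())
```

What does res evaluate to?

Step 1: Trace yields in order:
  yield 12
  yield 0
  yield 1
  yield 13
  yield 0
  yield 1
  yield 2
Therefore res = [12, 0, 1, 13, 0, 1, 2].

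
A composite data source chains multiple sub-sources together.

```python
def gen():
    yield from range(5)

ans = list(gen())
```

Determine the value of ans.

Step 1: yield from delegates to the iterable, yielding each element.
Step 2: Collected values: [0, 1, 2, 3, 4].
Therefore ans = [0, 1, 2, 3, 4].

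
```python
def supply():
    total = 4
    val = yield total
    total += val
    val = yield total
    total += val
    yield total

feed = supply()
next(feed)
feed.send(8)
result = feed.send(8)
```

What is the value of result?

Step 1: next() -> yield total=4.
Step 2: send(8) -> val=8, total = 4+8 = 12, yield 12.
Step 3: send(8) -> val=8, total = 12+8 = 20, yield 20.
Therefore result = 20.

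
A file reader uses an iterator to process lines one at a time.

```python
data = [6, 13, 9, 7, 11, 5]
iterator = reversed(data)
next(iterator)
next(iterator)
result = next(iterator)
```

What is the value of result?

Step 1: reversed([6, 13, 9, 7, 11, 5]) gives iterator: [5, 11, 7, 9, 13, 6].
Step 2: First next() = 5, second next() = 11.
Step 3: Third next() = 7.
Therefore result = 7.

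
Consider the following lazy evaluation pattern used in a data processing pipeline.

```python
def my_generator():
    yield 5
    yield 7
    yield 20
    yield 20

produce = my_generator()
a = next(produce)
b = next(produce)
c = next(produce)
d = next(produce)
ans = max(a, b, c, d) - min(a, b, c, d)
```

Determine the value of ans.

Step 1: Create generator and consume all values:
  a = next(produce) = 5
  b = next(produce) = 7
  c = next(produce) = 20
  d = next(produce) = 20
Step 2: max = 20, min = 5, ans = 20 - 5 = 15.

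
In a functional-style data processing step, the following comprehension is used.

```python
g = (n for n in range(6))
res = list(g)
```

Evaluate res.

Step 1: Generator expression iterates range(6): [0, 1, 2, 3, 4, 5].
Step 2: list() collects all values.
Therefore res = [0, 1, 2, 3, 4, 5].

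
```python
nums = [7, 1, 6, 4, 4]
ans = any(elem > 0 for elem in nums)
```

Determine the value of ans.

Step 1: Check elem > 0 for each element in [7, 1, 6, 4, 4]:
  7 > 0: True
  1 > 0: True
  6 > 0: True
  4 > 0: True
  4 > 0: True
Step 2: any() returns True.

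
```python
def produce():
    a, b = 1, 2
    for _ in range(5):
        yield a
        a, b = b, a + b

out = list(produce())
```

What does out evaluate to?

Step 1: Fibonacci-like sequence starting with a=1, b=2:
  Iteration 1: yield a=1, then a,b = 2,3
  Iteration 2: yield a=2, then a,b = 3,5
  Iteration 3: yield a=3, then a,b = 5,8
  Iteration 4: yield a=5, then a,b = 8,13
  Iteration 5: yield a=8, then a,b = 13,21
Therefore out = [1, 2, 3, 5, 8].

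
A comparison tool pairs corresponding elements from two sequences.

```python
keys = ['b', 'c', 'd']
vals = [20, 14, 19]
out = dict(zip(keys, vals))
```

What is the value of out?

Step 1: zip pairs keys with values:
  'b' -> 20
  'c' -> 14
  'd' -> 19
Therefore out = {'b': 20, 'c': 14, 'd': 19}.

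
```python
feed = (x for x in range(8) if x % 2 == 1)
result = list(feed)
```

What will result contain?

Step 1: Filter range(8) keeping only odd values:
  x=0: even, excluded
  x=1: odd, included
  x=2: even, excluded
  x=3: odd, included
  x=4: even, excluded
  x=5: odd, included
  x=6: even, excluded
  x=7: odd, included
Therefore result = [1, 3, 5, 7].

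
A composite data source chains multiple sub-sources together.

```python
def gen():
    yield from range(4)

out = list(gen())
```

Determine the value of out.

Step 1: yield from delegates to the iterable, yielding each element.
Step 2: Collected values: [0, 1, 2, 3].
Therefore out = [0, 1, 2, 3].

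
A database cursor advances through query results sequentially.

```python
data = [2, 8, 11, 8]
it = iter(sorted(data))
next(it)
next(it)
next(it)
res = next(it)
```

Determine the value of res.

Step 1: sorted([2, 8, 11, 8]) = [2, 8, 8, 11].
Step 2: Create iterator and skip 3 elements.
Step 3: next() returns 11.
Therefore res = 11.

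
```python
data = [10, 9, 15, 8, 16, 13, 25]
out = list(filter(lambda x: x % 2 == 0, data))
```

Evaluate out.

Step 1: Filter elements divisible by 2:
  10 % 2 = 0: kept
  9 % 2 = 1: removed
  15 % 2 = 1: removed
  8 % 2 = 0: kept
  16 % 2 = 0: kept
  13 % 2 = 1: removed
  25 % 2 = 1: removed
Therefore out = [10, 8, 16].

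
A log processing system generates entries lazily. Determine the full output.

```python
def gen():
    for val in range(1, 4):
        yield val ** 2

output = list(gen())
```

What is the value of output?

Step 1: For each val in range(1, 4), yield val**2:
  val=1: yield 1**2 = 1
  val=2: yield 2**2 = 4
  val=3: yield 3**2 = 9
Therefore output = [1, 4, 9].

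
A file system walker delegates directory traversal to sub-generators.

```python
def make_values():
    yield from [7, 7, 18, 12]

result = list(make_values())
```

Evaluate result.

Step 1: yield from delegates to the iterable, yielding each element.
Step 2: Collected values: [7, 7, 18, 12].
Therefore result = [7, 7, 18, 12].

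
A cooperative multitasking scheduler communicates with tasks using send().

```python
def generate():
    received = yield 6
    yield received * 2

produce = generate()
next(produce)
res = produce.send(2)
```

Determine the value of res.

Step 1: next(produce) advances to first yield, producing 6.
Step 2: send(2) resumes, received = 2.
Step 3: yield received * 2 = 2 * 2 = 4.
Therefore res = 4.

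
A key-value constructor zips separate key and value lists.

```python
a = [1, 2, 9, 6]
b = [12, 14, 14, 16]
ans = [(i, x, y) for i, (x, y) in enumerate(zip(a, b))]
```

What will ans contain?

Step 1: enumerate(zip(a, b)) gives index with paired elements:
  i=0: (1, 12)
  i=1: (2, 14)
  i=2: (9, 14)
  i=3: (6, 16)
Therefore ans = [(0, 1, 12), (1, 2, 14), (2, 9, 14), (3, 6, 16)].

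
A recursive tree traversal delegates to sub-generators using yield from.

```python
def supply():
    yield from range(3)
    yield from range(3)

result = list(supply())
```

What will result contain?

Step 1: Trace yields in order:
  yield 0
  yield 1
  yield 2
  yield 0
  yield 1
  yield 2
Therefore result = [0, 1, 2, 0, 1, 2].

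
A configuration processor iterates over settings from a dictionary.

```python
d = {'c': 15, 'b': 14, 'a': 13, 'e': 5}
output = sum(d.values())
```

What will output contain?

Step 1: d.values() = [15, 14, 13, 5].
Step 2: sum = 47.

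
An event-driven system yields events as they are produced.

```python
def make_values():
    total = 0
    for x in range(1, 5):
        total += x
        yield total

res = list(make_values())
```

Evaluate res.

Step 1: Generator accumulates running sum:
  x=1: total = 1, yield 1
  x=2: total = 3, yield 3
  x=3: total = 6, yield 6
  x=4: total = 10, yield 10
Therefore res = [1, 3, 6, 10].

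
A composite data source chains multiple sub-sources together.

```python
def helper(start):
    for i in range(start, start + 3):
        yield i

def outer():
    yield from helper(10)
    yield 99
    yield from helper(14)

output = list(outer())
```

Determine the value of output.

Step 1: outer() delegates to helper(10):
  yield 10
  yield 11
  yield 12
Step 2: yield 99
Step 3: Delegates to helper(14):
  yield 14
  yield 15
  yield 16
Therefore output = [10, 11, 12, 99, 14, 15, 16].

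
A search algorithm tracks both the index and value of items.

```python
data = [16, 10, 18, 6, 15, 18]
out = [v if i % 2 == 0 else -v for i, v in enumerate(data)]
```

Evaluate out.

Step 1: For each (i, v), keep v if i is even, negate if odd:
  i=0 (even): keep 16
  i=1 (odd): negate to -10
  i=2 (even): keep 18
  i=3 (odd): negate to -6
  i=4 (even): keep 15
  i=5 (odd): negate to -18
Therefore out = [16, -10, 18, -6, 15, -18].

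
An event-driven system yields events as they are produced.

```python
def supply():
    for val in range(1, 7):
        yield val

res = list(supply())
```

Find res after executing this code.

Step 1: The generator yields each value from range(1, 7).
Step 2: list() consumes all yields: [1, 2, 3, 4, 5, 6].
Therefore res = [1, 2, 3, 4, 5, 6].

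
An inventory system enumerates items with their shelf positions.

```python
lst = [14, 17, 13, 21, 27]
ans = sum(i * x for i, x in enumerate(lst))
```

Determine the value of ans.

Step 1: Compute i * x for each (i, x) in enumerate([14, 17, 13, 21, 27]):
  i=0, x=14: 0*14 = 0
  i=1, x=17: 1*17 = 17
  i=2, x=13: 2*13 = 26
  i=3, x=21: 3*21 = 63
  i=4, x=27: 4*27 = 108
Step 2: sum = 0 + 17 + 26 + 63 + 108 = 214.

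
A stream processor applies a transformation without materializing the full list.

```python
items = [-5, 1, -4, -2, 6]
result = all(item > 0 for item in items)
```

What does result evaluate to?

Step 1: Check item > 0 for each element in [-5, 1, -4, -2, 6]:
  -5 > 0: False
  1 > 0: True
  -4 > 0: False
  -2 > 0: False
  6 > 0: True
Step 2: all() returns False.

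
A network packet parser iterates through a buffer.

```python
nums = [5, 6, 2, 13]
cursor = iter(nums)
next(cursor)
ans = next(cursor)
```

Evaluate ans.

Step 1: Create iterator over [5, 6, 2, 13].
Step 2: next() consumes 5.
Step 3: next() returns 6.
Therefore ans = 6.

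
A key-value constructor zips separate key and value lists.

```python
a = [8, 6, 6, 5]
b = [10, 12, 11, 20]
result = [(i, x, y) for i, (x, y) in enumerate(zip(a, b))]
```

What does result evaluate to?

Step 1: enumerate(zip(a, b)) gives index with paired elements:
  i=0: (8, 10)
  i=1: (6, 12)
  i=2: (6, 11)
  i=3: (5, 20)
Therefore result = [(0, 8, 10), (1, 6, 12), (2, 6, 11), (3, 5, 20)].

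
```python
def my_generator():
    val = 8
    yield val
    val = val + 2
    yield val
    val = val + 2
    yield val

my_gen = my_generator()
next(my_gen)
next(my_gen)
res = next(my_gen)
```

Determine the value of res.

Step 1: Trace through generator execution:
  Yield 1: val starts at 8, yield 8
  Yield 2: val = 8 + 2 = 10, yield 10
  Yield 3: val = 10 + 2 = 12, yield 12
Step 2: First next() gets 8, second next() gets the second value, third next() yields 12.
Therefore res = 12.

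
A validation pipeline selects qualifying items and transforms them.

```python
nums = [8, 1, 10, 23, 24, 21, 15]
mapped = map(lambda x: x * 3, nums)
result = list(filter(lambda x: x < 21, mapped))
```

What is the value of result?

Step 1: Map x * 3:
  8 -> 24
  1 -> 3
  10 -> 30
  23 -> 69
  24 -> 72
  21 -> 63
  15 -> 45
Step 2: Filter for < 21:
  24: removed
  3: kept
  30: removed
  69: removed
  72: removed
  63: removed
  45: removed
Therefore result = [3].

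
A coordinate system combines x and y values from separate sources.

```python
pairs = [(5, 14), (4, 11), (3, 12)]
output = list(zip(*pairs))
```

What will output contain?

Step 1: zip(*pairs) transposes: unzips [(5, 14), (4, 11), (3, 12)] into separate sequences.
Step 2: First elements: (5, 4, 3), second elements: (14, 11, 12).
Therefore output = [(5, 4, 3), (14, 11, 12)].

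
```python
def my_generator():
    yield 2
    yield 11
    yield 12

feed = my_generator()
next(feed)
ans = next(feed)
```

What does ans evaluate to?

Step 1: my_generator() creates a generator.
Step 2: next(feed) yields 2 (consumed and discarded).
Step 3: next(feed) yields 11, assigned to ans.
Therefore ans = 11.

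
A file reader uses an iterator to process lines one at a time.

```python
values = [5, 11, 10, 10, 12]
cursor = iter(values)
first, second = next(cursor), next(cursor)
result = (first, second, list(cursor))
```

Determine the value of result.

Step 1: Create iterator over [5, 11, 10, 10, 12].
Step 2: first = 5, second = 11.
Step 3: Remaining elements: [10, 10, 12].
Therefore result = (5, 11, [10, 10, 12]).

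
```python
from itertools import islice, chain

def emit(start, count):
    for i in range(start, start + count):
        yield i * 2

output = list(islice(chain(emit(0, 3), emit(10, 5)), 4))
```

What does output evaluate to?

Step 1: emit(0, 3) yields [0, 2, 4].
Step 2: emit(10, 5) yields [20, 22, 24, 26, 28].
Step 3: chain concatenates: [0, 2, 4, 20, 22, 24, 26, 28].
Step 4: islice takes first 4: [0, 2, 4, 20].
Therefore output = [0, 2, 4, 20].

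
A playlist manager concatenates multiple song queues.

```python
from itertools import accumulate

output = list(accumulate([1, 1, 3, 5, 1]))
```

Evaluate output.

Step 1: accumulate computes running sums:
  + 1 = 1
  + 1 = 2
  + 3 = 5
  + 5 = 10
  + 1 = 11
Therefore output = [1, 2, 5, 10, 11].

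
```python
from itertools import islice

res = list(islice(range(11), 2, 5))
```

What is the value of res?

Step 1: islice(range(11), 2, 5) takes elements at indices [2, 5).
Step 2: Elements: [2, 3, 4].
Therefore res = [2, 3, 4].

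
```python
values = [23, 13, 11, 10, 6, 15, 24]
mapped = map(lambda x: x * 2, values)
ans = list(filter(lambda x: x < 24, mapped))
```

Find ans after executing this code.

Step 1: Map x * 2:
  23 -> 46
  13 -> 26
  11 -> 22
  10 -> 20
  6 -> 12
  15 -> 30
  24 -> 48
Step 2: Filter for < 24:
  46: removed
  26: removed
  22: kept
  20: kept
  12: kept
  30: removed
  48: removed
Therefore ans = [22, 20, 12].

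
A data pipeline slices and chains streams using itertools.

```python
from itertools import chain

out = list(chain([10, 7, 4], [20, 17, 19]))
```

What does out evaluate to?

Step 1: chain() concatenates iterables: [10, 7, 4] + [20, 17, 19].
Therefore out = [10, 7, 4, 20, 17, 19].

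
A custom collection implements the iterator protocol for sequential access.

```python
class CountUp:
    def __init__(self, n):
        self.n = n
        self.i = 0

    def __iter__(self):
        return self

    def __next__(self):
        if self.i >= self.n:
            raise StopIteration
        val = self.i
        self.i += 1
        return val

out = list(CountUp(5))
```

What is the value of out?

Step 1: CountUp(5) creates an iterator counting 0 to 4.
Step 2: list() consumes all values: [0, 1, 2, 3, 4].
Therefore out = [0, 1, 2, 3, 4].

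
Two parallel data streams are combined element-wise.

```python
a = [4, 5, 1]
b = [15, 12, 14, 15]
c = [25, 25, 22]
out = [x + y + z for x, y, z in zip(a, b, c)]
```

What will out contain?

Step 1: zip three lists (truncates to shortest, len=3):
  4 + 15 + 25 = 44
  5 + 12 + 25 = 42
  1 + 14 + 22 = 37
Therefore out = [44, 42, 37].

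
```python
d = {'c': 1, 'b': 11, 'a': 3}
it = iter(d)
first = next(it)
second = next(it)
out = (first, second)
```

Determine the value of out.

Step 1: iter(d) iterates over keys: ['c', 'b', 'a'].
Step 2: first = next(it) = 'c', second = next(it) = 'b'.
Therefore out = ('c', 'b').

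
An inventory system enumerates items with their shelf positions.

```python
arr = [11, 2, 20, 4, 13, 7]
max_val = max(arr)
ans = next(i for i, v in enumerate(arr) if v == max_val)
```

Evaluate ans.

Step 1: max([11, 2, 20, 4, 13, 7]) = 20.
Step 2: Find first index where value == 20:
  Index 0: 11 != 20
  Index 1: 2 != 20
  Index 2: 20 == 20, found!
Therefore ans = 2.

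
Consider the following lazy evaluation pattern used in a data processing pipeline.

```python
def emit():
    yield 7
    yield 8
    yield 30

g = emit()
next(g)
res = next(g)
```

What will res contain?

Step 1: emit() creates a generator.
Step 2: next(g) yields 7 (consumed and discarded).
Step 3: next(g) yields 8, assigned to res.
Therefore res = 8.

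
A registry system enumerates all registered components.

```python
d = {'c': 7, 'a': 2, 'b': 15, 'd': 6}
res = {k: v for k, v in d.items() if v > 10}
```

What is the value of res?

Step 1: Filter items where value > 10:
  'c': 7 <= 10: removed
  'a': 2 <= 10: removed
  'b': 15 > 10: kept
  'd': 6 <= 10: removed
Therefore res = {'b': 15}.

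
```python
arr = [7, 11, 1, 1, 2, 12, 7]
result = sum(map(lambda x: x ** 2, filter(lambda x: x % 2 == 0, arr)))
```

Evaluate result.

Step 1: Filter even numbers from [7, 11, 1, 1, 2, 12, 7]: [2, 12]
Step 2: Square each: [4, 144]
Step 3: Sum = 148.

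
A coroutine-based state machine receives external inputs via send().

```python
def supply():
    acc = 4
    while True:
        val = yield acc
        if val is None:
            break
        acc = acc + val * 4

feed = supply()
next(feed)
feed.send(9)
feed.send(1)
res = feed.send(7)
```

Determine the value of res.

Step 1: next() -> yield acc=4.
Step 2: send(9) -> val=9, acc = 4 + 9*4 = 40, yield 40.
Step 3: send(1) -> val=1, acc = 40 + 1*4 = 44, yield 44.
Step 4: send(7) -> val=7, acc = 44 + 7*4 = 72, yield 72.
Therefore res = 72.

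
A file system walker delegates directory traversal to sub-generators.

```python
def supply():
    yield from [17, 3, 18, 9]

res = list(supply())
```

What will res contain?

Step 1: yield from delegates to the iterable, yielding each element.
Step 2: Collected values: [17, 3, 18, 9].
Therefore res = [17, 3, 18, 9].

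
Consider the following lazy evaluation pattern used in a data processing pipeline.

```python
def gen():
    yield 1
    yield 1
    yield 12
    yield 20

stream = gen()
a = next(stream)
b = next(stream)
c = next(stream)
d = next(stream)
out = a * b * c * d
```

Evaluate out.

Step 1: Create generator and consume all values:
  a = next(stream) = 1
  b = next(stream) = 1
  c = next(stream) = 12
  d = next(stream) = 20
Step 2: out = 1 * 1 * 12 * 20 = 240.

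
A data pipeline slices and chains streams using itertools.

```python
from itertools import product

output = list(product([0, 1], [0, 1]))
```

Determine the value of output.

Step 1: product([0, 1], [0, 1]) gives all pairs:
  (0, 0)
  (0, 1)
  (1, 0)
  (1, 1)
Therefore output = [(0, 0), (0, 1), (1, 0), (1, 1)].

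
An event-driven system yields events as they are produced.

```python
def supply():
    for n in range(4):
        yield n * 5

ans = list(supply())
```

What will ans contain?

Step 1: For each n in range(4), yield n * 5:
  n=0: yield 0 * 5 = 0
  n=1: yield 1 * 5 = 5
  n=2: yield 2 * 5 = 10
  n=3: yield 3 * 5 = 15
Therefore ans = [0, 5, 10, 15].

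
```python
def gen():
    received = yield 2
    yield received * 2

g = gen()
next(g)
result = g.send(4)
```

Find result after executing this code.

Step 1: next(g) advances to first yield, producing 2.
Step 2: send(4) resumes, received = 4.
Step 3: yield received * 2 = 4 * 2 = 8.
Therefore result = 8.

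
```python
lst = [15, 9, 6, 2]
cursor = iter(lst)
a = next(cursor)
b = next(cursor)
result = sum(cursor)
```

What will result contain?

Step 1: Create iterator over [15, 9, 6, 2].
Step 2: a = next() = 15, b = next() = 9.
Step 3: sum() of remaining [6, 2] = 8.
Therefore result = 8.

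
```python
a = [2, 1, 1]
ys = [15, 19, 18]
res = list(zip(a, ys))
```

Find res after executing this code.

Step 1: zip pairs elements at same index:
  Index 0: (2, 15)
  Index 1: (1, 19)
  Index 2: (1, 18)
Therefore res = [(2, 15), (1, 19), (1, 18)].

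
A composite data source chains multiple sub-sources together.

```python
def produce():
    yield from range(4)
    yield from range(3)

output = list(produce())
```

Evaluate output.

Step 1: Trace yields in order:
  yield 0
  yield 1
  yield 2
  yield 3
  yield 0
  yield 1
  yield 2
Therefore output = [0, 1, 2, 3, 0, 1, 2].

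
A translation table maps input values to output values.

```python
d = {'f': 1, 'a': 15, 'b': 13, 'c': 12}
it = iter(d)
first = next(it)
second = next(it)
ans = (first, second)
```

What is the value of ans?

Step 1: iter(d) iterates over keys: ['f', 'a', 'b', 'c'].
Step 2: first = next(it) = 'f', second = next(it) = 'a'.
Therefore ans = ('f', 'a').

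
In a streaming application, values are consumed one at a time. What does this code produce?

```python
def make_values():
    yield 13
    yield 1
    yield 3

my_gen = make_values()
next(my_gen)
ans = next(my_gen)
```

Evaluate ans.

Step 1: make_values() creates a generator.
Step 2: next(my_gen) yields 13 (consumed and discarded).
Step 3: next(my_gen) yields 1, assigned to ans.
Therefore ans = 1.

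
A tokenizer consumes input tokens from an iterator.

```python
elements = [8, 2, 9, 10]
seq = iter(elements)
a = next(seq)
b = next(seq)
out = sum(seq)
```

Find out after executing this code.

Step 1: Create iterator over [8, 2, 9, 10].
Step 2: a = next() = 8, b = next() = 2.
Step 3: sum() of remaining [9, 10] = 19.
Therefore out = 19.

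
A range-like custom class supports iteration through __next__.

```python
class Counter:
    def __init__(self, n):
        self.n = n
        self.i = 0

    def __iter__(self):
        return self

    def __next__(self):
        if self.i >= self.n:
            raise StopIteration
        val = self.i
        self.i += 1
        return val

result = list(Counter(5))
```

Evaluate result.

Step 1: Counter(5) creates an iterator counting 0 to 4.
Step 2: list() consumes all values: [0, 1, 2, 3, 4].
Therefore result = [0, 1, 2, 3, 4].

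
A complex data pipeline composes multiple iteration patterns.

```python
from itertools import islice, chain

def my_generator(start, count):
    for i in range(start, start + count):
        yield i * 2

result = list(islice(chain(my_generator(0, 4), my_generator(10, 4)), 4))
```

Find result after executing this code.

Step 1: my_generator(0, 4) yields [0, 2, 4, 6].
Step 2: my_generator(10, 4) yields [20, 22, 24, 26].
Step 3: chain concatenates: [0, 2, 4, 6, 20, 22, 24, 26].
Step 4: islice takes first 4: [0, 2, 4, 6].
Therefore result = [0, 2, 4, 6].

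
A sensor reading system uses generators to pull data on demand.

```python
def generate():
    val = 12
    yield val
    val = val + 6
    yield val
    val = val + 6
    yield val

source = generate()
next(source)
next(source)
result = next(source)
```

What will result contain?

Step 1: Trace through generator execution:
  Yield 1: val starts at 12, yield 12
  Yield 2: val = 12 + 6 = 18, yield 18
  Yield 3: val = 18 + 6 = 24, yield 24
Step 2: First next() gets 12, second next() gets the second value, third next() yields 24.
Therefore result = 24.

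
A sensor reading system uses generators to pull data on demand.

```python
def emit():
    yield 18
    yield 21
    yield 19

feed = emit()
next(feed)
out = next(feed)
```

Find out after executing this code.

Step 1: emit() creates a generator.
Step 2: next(feed) yields 18 (consumed and discarded).
Step 3: next(feed) yields 21, assigned to out.
Therefore out = 21.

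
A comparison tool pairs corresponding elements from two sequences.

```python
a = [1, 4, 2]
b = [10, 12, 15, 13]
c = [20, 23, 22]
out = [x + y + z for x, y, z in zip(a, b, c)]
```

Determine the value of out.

Step 1: zip three lists (truncates to shortest, len=3):
  1 + 10 + 20 = 31
  4 + 12 + 23 = 39
  2 + 15 + 22 = 39
Therefore out = [31, 39, 39].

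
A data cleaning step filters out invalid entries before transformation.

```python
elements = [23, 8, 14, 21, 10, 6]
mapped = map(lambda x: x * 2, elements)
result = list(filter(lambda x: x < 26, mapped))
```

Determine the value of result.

Step 1: Map x * 2:
  23 -> 46
  8 -> 16
  14 -> 28
  21 -> 42
  10 -> 20
  6 -> 12
Step 2: Filter for < 26:
  46: removed
  16: kept
  28: removed
  42: removed
  20: kept
  12: kept
Therefore result = [16, 20, 12].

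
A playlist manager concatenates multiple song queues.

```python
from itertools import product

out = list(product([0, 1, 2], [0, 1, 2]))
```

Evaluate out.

Step 1: product([0, 1, 2], [0, 1, 2]) gives all pairs:
  (0, 0)
  (0, 1)
  (0, 2)
  (1, 0)
  (1, 1)
  (1, 2)
  (2, 0)
  (2, 1)
  (2, 2)
Therefore out = [(0, 0), (0, 1), (0, 2), (1, 0), (1, 1), (1, 2), (2, 0), (2, 1), (2, 2)].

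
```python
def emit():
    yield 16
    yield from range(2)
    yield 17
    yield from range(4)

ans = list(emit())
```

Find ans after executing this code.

Step 1: Trace yields in order:
  yield 16
  yield 0
  yield 1
  yield 17
  yield 0
  yield 1
  yield 2
  yield 3
Therefore ans = [16, 0, 1, 17, 0, 1, 2, 3].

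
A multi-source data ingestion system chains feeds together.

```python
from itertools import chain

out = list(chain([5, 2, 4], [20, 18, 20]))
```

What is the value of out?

Step 1: chain() concatenates iterables: [5, 2, 4] + [20, 18, 20].
Therefore out = [5, 2, 4, 20, 18, 20].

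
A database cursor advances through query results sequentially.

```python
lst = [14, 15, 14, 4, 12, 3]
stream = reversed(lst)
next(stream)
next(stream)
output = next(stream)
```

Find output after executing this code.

Step 1: reversed([14, 15, 14, 4, 12, 3]) gives iterator: [3, 12, 4, 14, 15, 14].
Step 2: First next() = 3, second next() = 12.
Step 3: Third next() = 4.
Therefore output = 4.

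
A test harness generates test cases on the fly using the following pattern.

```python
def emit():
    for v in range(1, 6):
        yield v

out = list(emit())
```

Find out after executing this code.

Step 1: The generator yields each value from range(1, 6).
Step 2: list() consumes all yields: [1, 2, 3, 4, 5].
Therefore out = [1, 2, 3, 4, 5].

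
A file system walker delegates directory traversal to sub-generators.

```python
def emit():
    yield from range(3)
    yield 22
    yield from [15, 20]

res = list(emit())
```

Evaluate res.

Step 1: Trace yields in order:
  yield 0
  yield 1
  yield 2
  yield 22
  yield 15
  yield 20
Therefore res = [0, 1, 2, 22, 15, 20].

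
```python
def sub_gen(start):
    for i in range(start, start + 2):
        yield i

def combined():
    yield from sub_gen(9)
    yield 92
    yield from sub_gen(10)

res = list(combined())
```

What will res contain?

Step 1: combined() delegates to sub_gen(9):
  yield 9
  yield 10
Step 2: yield 92
Step 3: Delegates to sub_gen(10):
  yield 10
  yield 11
Therefore res = [9, 10, 92, 10, 11].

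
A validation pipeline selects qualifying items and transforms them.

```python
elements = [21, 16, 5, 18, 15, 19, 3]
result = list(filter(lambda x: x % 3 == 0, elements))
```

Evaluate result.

Step 1: Filter elements divisible by 3:
  21 % 3 = 0: kept
  16 % 3 = 1: removed
  5 % 3 = 2: removed
  18 % 3 = 0: kept
  15 % 3 = 0: kept
  19 % 3 = 1: removed
  3 % 3 = 0: kept
Therefore result = [21, 18, 15, 3].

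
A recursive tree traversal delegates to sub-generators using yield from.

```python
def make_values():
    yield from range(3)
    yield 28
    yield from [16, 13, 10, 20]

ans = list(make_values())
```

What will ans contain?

Step 1: Trace yields in order:
  yield 0
  yield 1
  yield 2
  yield 28
  yield 16
  yield 13
  yield 10
  yield 20
Therefore ans = [0, 1, 2, 28, 16, 13, 10, 20].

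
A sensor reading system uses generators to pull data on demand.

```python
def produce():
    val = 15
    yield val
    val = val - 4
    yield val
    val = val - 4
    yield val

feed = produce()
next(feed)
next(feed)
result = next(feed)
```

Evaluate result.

Step 1: Trace through generator execution:
  Yield 1: val starts at 15, yield 15
  Yield 2: val = 15 - 4 = 11, yield 11
  Yield 3: val = 11 - 4 = 7, yield 7
Step 2: First next() gets 15, second next() gets the second value, third next() yields 7.
Therefore result = 7.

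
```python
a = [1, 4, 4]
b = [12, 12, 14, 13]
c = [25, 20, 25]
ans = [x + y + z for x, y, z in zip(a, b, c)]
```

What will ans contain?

Step 1: zip three lists (truncates to shortest, len=3):
  1 + 12 + 25 = 38
  4 + 12 + 20 = 36
  4 + 14 + 25 = 43
Therefore ans = [38, 36, 43].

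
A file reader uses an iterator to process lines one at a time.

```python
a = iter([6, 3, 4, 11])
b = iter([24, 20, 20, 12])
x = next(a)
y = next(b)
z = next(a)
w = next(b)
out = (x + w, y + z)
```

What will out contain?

Step 1: a iterates [6, 3, 4, 11], b iterates [24, 20, 20, 12].
Step 2: x = next(a) = 6, y = next(b) = 24.
Step 3: z = next(a) = 3, w = next(b) = 20.
Step 4: out = (6 + 20, 24 + 3) = (26, 27).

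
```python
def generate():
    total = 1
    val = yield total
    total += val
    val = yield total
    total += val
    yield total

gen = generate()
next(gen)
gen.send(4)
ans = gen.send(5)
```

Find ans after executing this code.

Step 1: next() -> yield total=1.
Step 2: send(4) -> val=4, total = 1+4 = 5, yield 5.
Step 3: send(5) -> val=5, total = 5+5 = 10, yield 10.
Therefore ans = 10.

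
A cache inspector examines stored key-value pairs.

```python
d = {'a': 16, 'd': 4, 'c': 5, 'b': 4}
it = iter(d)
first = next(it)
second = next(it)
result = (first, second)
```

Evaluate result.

Step 1: iter(d) iterates over keys: ['a', 'd', 'c', 'b'].
Step 2: first = next(it) = 'a', second = next(it) = 'd'.
Therefore result = ('a', 'd').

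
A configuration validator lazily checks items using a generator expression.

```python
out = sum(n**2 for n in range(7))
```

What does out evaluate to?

Step 1: Compute n**2 for each n in range(7):
  n=0: 0**2 = 0
  n=1: 1**2 = 1
  n=2: 2**2 = 4
  n=3: 3**2 = 9
  n=4: 4**2 = 16
  n=5: 5**2 = 25
  n=6: 6**2 = 36
Step 2: sum = 0 + 1 + 4 + 9 + 16 + 25 + 36 = 91.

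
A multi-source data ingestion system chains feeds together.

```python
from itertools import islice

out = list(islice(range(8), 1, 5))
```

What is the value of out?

Step 1: islice(range(8), 1, 5) takes elements at indices [1, 5).
Step 2: Elements: [1, 2, 3, 4].
Therefore out = [1, 2, 3, 4].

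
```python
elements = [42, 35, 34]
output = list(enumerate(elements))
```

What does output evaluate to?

Step 1: enumerate pairs each element with its index:
  (0, 42)
  (1, 35)
  (2, 34)
Therefore output = [(0, 42), (1, 35), (2, 34)].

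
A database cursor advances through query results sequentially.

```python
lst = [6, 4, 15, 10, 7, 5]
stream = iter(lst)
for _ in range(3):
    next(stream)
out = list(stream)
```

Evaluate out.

Step 1: Create iterator over [6, 4, 15, 10, 7, 5].
Step 2: Advance 3 positions (consuming [6, 4, 15]).
Step 3: list() collects remaining elements: [10, 7, 5].
Therefore out = [10, 7, 5].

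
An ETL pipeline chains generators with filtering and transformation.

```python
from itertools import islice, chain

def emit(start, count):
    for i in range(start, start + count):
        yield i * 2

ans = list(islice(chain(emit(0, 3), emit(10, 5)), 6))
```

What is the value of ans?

Step 1: emit(0, 3) yields [0, 2, 4].
Step 2: emit(10, 5) yields [20, 22, 24, 26, 28].
Step 3: chain concatenates: [0, 2, 4, 20, 22, 24, 26, 28].
Step 4: islice takes first 6: [0, 2, 4, 20, 22, 24].
Therefore ans = [0, 2, 4, 20, 22, 24].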